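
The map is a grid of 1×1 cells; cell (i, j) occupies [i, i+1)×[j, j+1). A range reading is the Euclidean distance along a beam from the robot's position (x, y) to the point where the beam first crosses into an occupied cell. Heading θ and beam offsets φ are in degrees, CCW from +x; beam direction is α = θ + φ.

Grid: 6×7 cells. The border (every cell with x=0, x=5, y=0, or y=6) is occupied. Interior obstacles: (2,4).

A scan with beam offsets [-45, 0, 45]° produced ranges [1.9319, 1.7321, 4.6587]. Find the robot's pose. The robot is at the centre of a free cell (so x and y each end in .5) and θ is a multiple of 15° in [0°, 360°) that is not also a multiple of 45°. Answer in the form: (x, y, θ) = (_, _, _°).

Enumerate (i+0.5, j+0.5, θ) over the 19 free cells and 16 admissible headings. For each, cast all 3 beams and compare to the given ranges.
  (3.5, 1.5, 165°): beam 1 = 2.8868 ≠ 1.9319 ✗
  (3.5, 4.5, 105°): beam 1 = 1.7321 ≠ 1.9319 ✗
  (2.5, 5.5, 240°): beam 1 = 1.5529 ≠ 1.9319 ✗
  (1.5, 2.5, 285°): beam 1 = 1.0000 ≠ 1.9319 ✗
  …
  (4.5, 5.5, 210°): r_1=1.9319, r_2=1.7321, r_3=4.6587 — all match ✓
Only this pose fits every beam.

(x, y, θ) = (4.5, 5.5, 210°)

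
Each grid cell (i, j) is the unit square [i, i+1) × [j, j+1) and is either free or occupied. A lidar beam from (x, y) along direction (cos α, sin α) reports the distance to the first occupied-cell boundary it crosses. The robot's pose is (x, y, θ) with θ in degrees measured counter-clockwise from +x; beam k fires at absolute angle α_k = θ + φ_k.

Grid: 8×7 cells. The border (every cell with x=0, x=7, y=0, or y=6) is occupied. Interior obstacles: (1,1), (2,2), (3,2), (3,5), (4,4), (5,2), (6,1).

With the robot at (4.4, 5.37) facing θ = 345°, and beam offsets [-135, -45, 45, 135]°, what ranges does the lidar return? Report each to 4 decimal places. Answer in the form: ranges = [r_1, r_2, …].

ranges = [0.4619, 0.4272, 1.2600, 0.7275]

beam 1: φ=-135°, α=210°
  direction (-0.8660, -0.5000); cell (4,5); t to first gridline: x 0.4619, y 0.7400 (then +1.1547 / +2.0000)
    (3,5) via x @ 0.4619  # hit
  → r_1 = 0.4619
beam 2: φ=-45°, α=300°
  direction (0.5000, -0.8660); cell (4,5); t to first gridline: x 1.2000, y 0.4272 (then +2.0000 / +1.1547)
    (4,4) via y @ 0.4272  # hit
  → r_2 = 0.4272
beam 3: φ=45°, α=30°
  direction (0.8660, 0.5000); cell (4,5); t to first gridline: x 0.6928, y 1.2600 (then +1.1547 / +2.0000)
    (5,5) via x @ 0.6928
    (5,6) via y @ 1.2600  # hit
  → r_3 = 1.2600
beam 4: φ=135°, α=120°
  direction (-0.5000, 0.8660); cell (4,5); t to first gridline: x 0.8000, y 0.7275 (then +2.0000 / +1.1547)
    (4,6) via y @ 0.7275  # hit
  → r_4 = 0.7275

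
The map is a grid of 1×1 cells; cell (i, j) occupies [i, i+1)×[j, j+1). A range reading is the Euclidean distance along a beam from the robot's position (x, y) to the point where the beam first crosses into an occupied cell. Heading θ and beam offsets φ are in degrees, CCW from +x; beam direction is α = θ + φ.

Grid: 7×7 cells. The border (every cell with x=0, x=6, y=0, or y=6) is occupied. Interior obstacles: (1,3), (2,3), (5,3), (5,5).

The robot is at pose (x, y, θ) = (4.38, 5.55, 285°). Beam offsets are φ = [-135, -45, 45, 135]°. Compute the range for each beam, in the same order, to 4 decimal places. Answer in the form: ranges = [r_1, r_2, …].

ranges = [0.9000, 2.7600, 0.7159, 0.5196]

beam 1: φ=-135°, α=150°
  cosα=-0.8660 sinα=0.5000 | (4,5) | tMaxX 0.4388 tMaxY 0.9000 | tΔX 1.1547 tΔY 2.0000
    t=0.4388 [x] (3,5)
    t=0.9000 [y] (3,6) — stop
  → r_1 = 0.9000
beam 2: φ=-45°, α=240°
  cosα=-0.5000 sinα=-0.8660 | (4,5) | tMaxX 0.7600 tMaxY 0.6351 | tΔX 2.0000 tΔY 1.1547
    t=0.6351 [y] (4,4)
    t=0.7600 [x] (3,4)
    t=1.7898 [y] (3,3)
    t=2.7600 [x] (2,3) — stop
  → r_2 = 2.7600
beam 3: φ=45°, α=330°
  cosα=0.8660 sinα=-0.5000 | (4,5) | tMaxX 0.7159 tMaxY 1.1000 | tΔX 1.1547 tΔY 2.0000
    t=0.7159 [x] (5,5) — stop
  → r_3 = 0.7159
beam 4: φ=135°, α=60°
  cosα=0.5000 sinα=0.8660 | (4,5) | tMaxX 1.2400 tMaxY 0.5196 | tΔX 2.0000 tΔY 1.1547
    t=0.5196 [y] (4,6) — stop
  → r_4 = 0.5196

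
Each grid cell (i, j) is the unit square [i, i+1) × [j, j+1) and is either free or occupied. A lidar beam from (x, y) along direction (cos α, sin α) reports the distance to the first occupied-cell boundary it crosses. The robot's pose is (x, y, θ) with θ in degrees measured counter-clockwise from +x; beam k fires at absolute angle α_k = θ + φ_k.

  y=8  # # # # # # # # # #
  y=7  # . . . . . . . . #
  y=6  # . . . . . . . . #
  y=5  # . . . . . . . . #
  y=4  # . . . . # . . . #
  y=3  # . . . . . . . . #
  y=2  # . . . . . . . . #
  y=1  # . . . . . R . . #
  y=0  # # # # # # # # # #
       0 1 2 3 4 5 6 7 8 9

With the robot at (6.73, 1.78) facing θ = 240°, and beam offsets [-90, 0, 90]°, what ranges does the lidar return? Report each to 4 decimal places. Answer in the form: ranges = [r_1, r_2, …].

beam 1: φ=-90°, α=150°
  direction (-0.8660, 0.5000); cell (6,1); t to first gridline: x 0.8429, y 0.4400 (then +1.1547 / +2.0000)
    (6,2) via y @ 0.4400
    (5,2) via x @ 0.8429
    (4,2) via x @ 1.9976
    (4,3) via y @ 2.4400
    (3,3) via x @ 3.1523
    (2,3) via x @ 4.3070
    (2,4) via y @ 4.4400
    (1,4) via x @ 5.4617
    (1,5) via y @ 6.4400
    (0,5) via x @ 6.6164  # hit
  → r_1 = 6.6164
beam 2: φ=0°, α=240°
  direction (-0.5000, -0.8660); cell (6,1); t to first gridline: x 1.4600, y 0.9007 (then +2.0000 / +1.1547)
    (6,0) via y @ 0.9007  # hit
  → r_2 = 0.9007
beam 3: φ=90°, α=330°
  direction (0.8660, -0.5000); cell (6,1); t to first gridline: x 0.3118, y 1.5600 (then +1.1547 / +2.0000)
    (7,1) via x @ 0.3118
    (8,1) via x @ 1.4665
    (8,0) via y @ 1.5600  # hit
  → r_3 = 1.5600

ranges = [6.6164, 0.9007, 1.5600]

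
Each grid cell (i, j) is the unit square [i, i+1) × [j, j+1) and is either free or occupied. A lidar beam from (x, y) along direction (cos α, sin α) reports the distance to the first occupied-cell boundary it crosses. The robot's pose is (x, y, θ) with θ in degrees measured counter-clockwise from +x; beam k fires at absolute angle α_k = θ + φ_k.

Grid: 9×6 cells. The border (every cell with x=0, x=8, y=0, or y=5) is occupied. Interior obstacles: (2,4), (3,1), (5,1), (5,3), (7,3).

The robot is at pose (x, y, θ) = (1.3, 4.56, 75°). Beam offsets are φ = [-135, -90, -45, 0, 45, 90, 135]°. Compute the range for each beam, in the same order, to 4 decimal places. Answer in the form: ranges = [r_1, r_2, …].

ranges = [3.4000, 0.7247, 0.8083, 0.4555, 0.5081, 0.3106, 0.3464]

beam 1: φ=-135°, α=300°
  cosα=0.5000 sinα=-0.8660 | (1,4) | tMaxX 1.4000 tMaxY 0.6466 | tΔX 2.0000 tΔY 1.1547
    t=0.6466 [y] (1,3)
    t=1.4000 [x] (2,3)
    t=1.8013 [y] (2,2)
    t=2.9560 [y] (2,1)
    t=3.4000 [x] (3,1) — stop
  → r_1 = 3.4000
beam 2: φ=-90°, α=345°
  cosα=0.9659 sinα=-0.2588 | (1,4) | tMaxX 0.7247 tMaxY 2.1637 | tΔX 1.0353 tΔY 3.8637
    t=0.7247 [x] (2,4) — stop
  → r_2 = 0.7247
beam 3: φ=-45°, α=30°
  cosα=0.8660 sinα=0.5000 | (1,4) | tMaxX 0.8083 tMaxY 0.8800 | tΔX 1.1547 tΔY 2.0000
    t=0.8083 [x] (2,4) — stop
  → r_3 = 0.8083
beam 4: φ=0°, α=75°
  cosα=0.2588 sinα=0.9659 | (1,4) | tMaxX 2.7046 tMaxY 0.4555 | tΔX 3.8637 tΔY 1.0353
    t=0.4555 [y] (1,5) — stop
  → r_4 = 0.4555
beam 5: φ=45°, α=120°
  cosα=-0.5000 sinα=0.8660 | (1,4) | tMaxX 0.6000 tMaxY 0.5081 | tΔX 2.0000 tΔY 1.1547
    t=0.5081 [y] (1,5) — stop
  → r_5 = 0.5081
beam 6: φ=90°, α=165°
  cosα=-0.9659 sinα=0.2588 | (1,4) | tMaxX 0.3106 tMaxY 1.7000 | tΔX 1.0353 tΔY 3.8637
    t=0.3106 [x] (0,4) — stop
  → r_6 = 0.3106
beam 7: φ=135°, α=210°
  cosα=-0.8660 sinα=-0.5000 | (1,4) | tMaxX 0.3464 tMaxY 1.1200 | tΔX 1.1547 tΔY 2.0000
    t=0.3464 [x] (0,4) — stop
  → r_7 = 0.3464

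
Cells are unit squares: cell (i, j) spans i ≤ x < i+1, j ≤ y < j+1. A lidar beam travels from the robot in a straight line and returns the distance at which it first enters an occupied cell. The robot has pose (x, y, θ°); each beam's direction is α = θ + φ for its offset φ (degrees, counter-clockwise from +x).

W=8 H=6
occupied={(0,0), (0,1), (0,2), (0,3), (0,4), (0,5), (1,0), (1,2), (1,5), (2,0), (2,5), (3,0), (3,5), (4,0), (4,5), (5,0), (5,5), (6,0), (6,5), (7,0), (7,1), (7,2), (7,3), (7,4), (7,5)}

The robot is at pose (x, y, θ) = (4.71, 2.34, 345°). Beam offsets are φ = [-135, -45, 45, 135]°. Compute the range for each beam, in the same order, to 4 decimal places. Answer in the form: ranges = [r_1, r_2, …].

ranges = [2.6800, 1.5473, 2.6443, 3.0715]

beam 1: φ=-135°, α=210°
  cosα=-0.8660 sinα=-0.5000 | (4,2) | tMaxX 0.8198 tMaxY 0.6800 | tΔX 1.1547 tΔY 2.0000
    t=0.6800 [y] (4,1)
    t=0.8198 [x] (3,1)
    t=1.9745 [x] (2,1)
    t=2.6800 [y] (2,0) — stop
  → r_1 = 2.6800
beam 2: φ=-45°, α=300°
  cosα=0.5000 sinα=-0.8660 | (4,2) | tMaxX 0.5800 tMaxY 0.3926 | tΔX 2.0000 tΔY 1.1547
    t=0.3926 [y] (4,1)
    t=0.5800 [x] (5,1)
    t=1.5473 [y] (5,0) — stop
  → r_2 = 1.5473
beam 3: φ=45°, α=30°
  cosα=0.8660 sinα=0.5000 | (4,2) | tMaxX 0.3349 tMaxY 1.3200 | tΔX 1.1547 tΔY 2.0000
    t=0.3349 [x] (5,2)
    t=1.3200 [y] (5,3)
    t=1.4896 [x] (6,3)
    t=2.6443 [x] (7,3) — stop
  → r_3 = 2.6443
beam 4: φ=135°, α=120°
  cosα=-0.5000 sinα=0.8660 | (4,2) | tMaxX 1.4200 tMaxY 0.7621 | tΔX 2.0000 tΔY 1.1547
    t=0.7621 [y] (4,3)
    t=1.4200 [x] (3,3)
    t=1.9168 [y] (3,4)
    t=3.0715 [y] (3,5) — stop
  → r_4 = 3.0715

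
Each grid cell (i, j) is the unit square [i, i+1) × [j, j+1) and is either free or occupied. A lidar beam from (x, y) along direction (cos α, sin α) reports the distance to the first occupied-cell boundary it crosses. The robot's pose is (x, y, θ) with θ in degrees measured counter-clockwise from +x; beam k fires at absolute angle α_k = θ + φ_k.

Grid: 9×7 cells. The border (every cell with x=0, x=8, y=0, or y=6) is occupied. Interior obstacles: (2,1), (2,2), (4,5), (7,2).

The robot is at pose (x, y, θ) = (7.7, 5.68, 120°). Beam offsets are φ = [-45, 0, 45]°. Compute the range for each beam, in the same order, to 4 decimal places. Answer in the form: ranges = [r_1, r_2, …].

beam 1: φ=-45°, α=75°
  cosα=0.2588 sinα=0.9659 | (7,5) | tMaxX 1.1591 tMaxY 0.3313 | tΔX 3.8637 tΔY 1.0353
    t=0.3313 [y] (7,6) — stop
  → r_1 = 0.3313
beam 2: φ=0°, α=120°
  cosα=-0.5000 sinα=0.8660 | (7,5) | tMaxX 1.4000 tMaxY 0.3695 | tΔX 2.0000 tΔY 1.1547
    t=0.3695 [y] (7,6) — stop
  → r_2 = 0.3695
beam 3: φ=45°, α=165°
  cosα=-0.9659 sinα=0.2588 | (7,5) | tMaxX 0.7247 tMaxY 1.2364 | tΔX 1.0353 tΔY 3.8637
    t=0.7247 [x] (6,5)
    t=1.2364 [y] (6,6) — stop
  → r_3 = 1.2364

ranges = [0.3313, 0.3695, 1.2364]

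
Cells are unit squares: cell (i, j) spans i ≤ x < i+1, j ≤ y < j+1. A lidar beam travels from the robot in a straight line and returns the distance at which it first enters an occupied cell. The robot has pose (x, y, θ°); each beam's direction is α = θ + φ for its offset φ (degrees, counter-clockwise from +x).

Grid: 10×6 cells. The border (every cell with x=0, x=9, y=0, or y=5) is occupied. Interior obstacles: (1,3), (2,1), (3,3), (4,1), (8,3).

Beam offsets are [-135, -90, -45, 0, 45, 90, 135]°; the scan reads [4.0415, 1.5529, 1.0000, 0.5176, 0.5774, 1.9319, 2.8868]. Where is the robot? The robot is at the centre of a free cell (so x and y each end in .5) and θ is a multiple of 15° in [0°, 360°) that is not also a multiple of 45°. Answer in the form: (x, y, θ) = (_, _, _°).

Enumerate (i+0.5, j+0.5, θ) over the 27 free cells and 16 admissible headings. For each, cast all 7 beams and compare to the given ranges.
  (4.5, 2.5, 195°): beam 1 = 2.8868 ≠ 4.0415 ✗
  (6.5, 2.5, 195°): beam 1 = 2.8868 ≠ 4.0415 ✗
  (5.5, 1.5, 330°): beam 1 = 0.5176 ≠ 4.0415 ✗
  (5.5, 1.5, 255°): beam 2 = 0.5176 ≠ 1.5529 ✗
  …
  (6.5, 1.5, 255°): r_1=4.0415, r_2=1.5529, r_3=1.0000, r_4=0.5176, r_5=0.5774, r_6=1.9319, r_7=2.8868 — all match ✓
No second candidate reproduces the full scan.

(x, y, θ) = (6.5, 1.5, 255°)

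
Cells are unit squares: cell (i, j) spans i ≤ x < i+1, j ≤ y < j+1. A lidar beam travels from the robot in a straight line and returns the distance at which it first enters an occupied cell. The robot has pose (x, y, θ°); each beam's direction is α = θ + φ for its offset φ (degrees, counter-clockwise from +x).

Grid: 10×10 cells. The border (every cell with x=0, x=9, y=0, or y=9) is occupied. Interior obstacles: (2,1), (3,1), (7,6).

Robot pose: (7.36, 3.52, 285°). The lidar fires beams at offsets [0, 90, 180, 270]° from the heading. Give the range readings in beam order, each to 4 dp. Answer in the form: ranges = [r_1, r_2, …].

beam 1: φ=0°, α=285°
  direction (0.2588, -0.9659); cell (7,3); t to first gridline: x 2.4728, y 0.5383 (then +3.8637 / +1.0353)
    (7,2) via y @ 0.5383
    (7,1) via y @ 1.5736
    (8,1) via x @ 2.4728
    (8,0) via y @ 2.6089  # hit
  → r_1 = 2.6089
beam 2: φ=90°, α=15°
  direction (0.9659, 0.2588); cell (7,3); t to first gridline: x 0.6626, y 1.8546 (then +1.0353 / +3.8637)
    (8,3) via x @ 0.6626
    (9,3) via x @ 1.6979  # hit
  → r_2 = 1.6979
beam 3: φ=180°, α=105°
  direction (-0.2588, 0.9659); cell (7,3); t to first gridline: x 1.3909, y 0.4969 (then +3.8637 / +1.0353)
    (7,4) via y @ 0.4969
    (6,4) via x @ 1.3909
    (6,5) via y @ 1.5322
    (6,6) via y @ 2.5675
    (6,7) via y @ 3.6028
    (6,8) via y @ 4.6380
    (5,8) via x @ 5.2546
    (5,9) via y @ 5.6733  # hit
  → r_3 = 5.6733
beam 4: φ=270°, α=195°
  direction (-0.9659, -0.2588); cell (7,3); t to first gridline: x 0.3727, y 2.0091 (then +1.0353 / +3.8637)
    (6,3) via x @ 0.3727
    (5,3) via x @ 1.4080
    (5,2) via y @ 2.0091
    (4,2) via x @ 2.4433
    (3,2) via x @ 3.4785
    (2,2) via x @ 4.5138
    (1,2) via x @ 5.5491
    (1,1) via y @ 5.8728
    (0,1) via x @ 6.5844  # hit
  → r_4 = 6.5844

ranges = [2.6089, 1.6979, 5.6733, 6.5844]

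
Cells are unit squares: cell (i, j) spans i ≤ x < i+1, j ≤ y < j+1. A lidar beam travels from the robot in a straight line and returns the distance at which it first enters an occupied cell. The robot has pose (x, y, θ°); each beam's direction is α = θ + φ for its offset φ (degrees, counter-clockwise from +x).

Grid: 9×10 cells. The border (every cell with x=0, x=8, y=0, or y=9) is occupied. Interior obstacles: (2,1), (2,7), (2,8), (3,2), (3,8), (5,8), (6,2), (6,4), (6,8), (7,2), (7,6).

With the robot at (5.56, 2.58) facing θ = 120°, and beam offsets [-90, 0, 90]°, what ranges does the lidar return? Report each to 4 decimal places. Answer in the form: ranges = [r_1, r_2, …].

beam 1: φ=-90°, α=30°
  d=(0.8660,0.5000)  start (5,2)  tX=0.5081 tY=0.8400  stride 1/|dx|=1.1547 1/|dy|=2.0000
    cross x-line → (6,2), t=0.5081 (wall)
  → r_1 = 0.5081
beam 2: φ=0°, α=120°
  d=(-0.5000,0.8660)  start (5,2)  tX=1.1200 tY=0.4850  stride 1/|dx|=2.0000 1/|dy|=1.1547
    cross y-line → (5,3), t=0.4850
    cross x-line → (4,3), t=1.1200
    cross y-line → (4,4), t=1.6397
    cross y-line → (4,5), t=2.7944
    cross x-line → (3,5), t=3.1200
    cross y-line → (3,6), t=3.9491
    cross y-line → (3,7), t=5.1038
    cross x-line → (2,7), t=5.1200 (wall)
  → r_2 = 5.1200
beam 3: φ=90°, α=210°
  d=(-0.8660,-0.5000)  start (5,2)  tX=0.6466 tY=1.1600  stride 1/|dx|=1.1547 1/|dy|=2.0000
    cross x-line → (4,2), t=0.6466
    cross y-line → (4,1), t=1.1600
    cross x-line → (3,1), t=1.8013
    cross x-line → (2,1), t=2.9560 (wall)
  → r_3 = 2.9560

ranges = [0.5081, 5.1200, 2.9560]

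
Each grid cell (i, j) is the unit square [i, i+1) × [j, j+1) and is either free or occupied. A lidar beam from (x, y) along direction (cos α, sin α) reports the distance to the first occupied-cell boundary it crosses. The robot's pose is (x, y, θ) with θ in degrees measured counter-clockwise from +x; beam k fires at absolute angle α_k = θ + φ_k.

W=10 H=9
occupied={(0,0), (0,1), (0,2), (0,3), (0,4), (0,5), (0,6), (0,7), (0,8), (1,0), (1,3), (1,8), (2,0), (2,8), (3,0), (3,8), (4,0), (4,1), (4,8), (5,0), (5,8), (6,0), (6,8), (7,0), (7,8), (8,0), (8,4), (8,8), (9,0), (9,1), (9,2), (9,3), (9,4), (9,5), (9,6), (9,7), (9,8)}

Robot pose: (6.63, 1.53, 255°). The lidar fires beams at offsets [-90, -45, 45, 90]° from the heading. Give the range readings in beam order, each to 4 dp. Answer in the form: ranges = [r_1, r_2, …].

beam 1: φ=-90°, α=165°
  direction (-0.9659, 0.2588); cell (6,1); t to first gridline: x 0.6522, y 1.8159 (then +1.0353 / +3.8637)
    (5,1) via x @ 0.6522
    (4,1) via x @ 1.6875  # hit
  → r_1 = 1.6875
beam 2: φ=-45°, α=210°
  direction (-0.8660, -0.5000); cell (6,1); t to first gridline: x 0.7275, y 1.0600 (then +1.1547 / +2.0000)
    (5,1) via x @ 0.7275
    (5,0) via y @ 1.0600  # hit
  → r_2 = 1.0600
beam 3: φ=45°, α=300°
  direction (0.5000, -0.8660); cell (6,1); t to first gridline: x 0.7400, y 0.6120 (then +2.0000 / +1.1547)
    (6,0) via y @ 0.6120  # hit
  → r_3 = 0.6120
beam 4: φ=90°, α=345°
  direction (0.9659, -0.2588); cell (6,1); t to first gridline: x 0.3831, y 2.0478 (then +1.0353 / +3.8637)
    (7,1) via x @ 0.3831
    (8,1) via x @ 1.4183
    (8,0) via y @ 2.0478  # hit
  → r_4 = 2.0478

ranges = [1.6875, 1.0600, 0.6120, 2.0478]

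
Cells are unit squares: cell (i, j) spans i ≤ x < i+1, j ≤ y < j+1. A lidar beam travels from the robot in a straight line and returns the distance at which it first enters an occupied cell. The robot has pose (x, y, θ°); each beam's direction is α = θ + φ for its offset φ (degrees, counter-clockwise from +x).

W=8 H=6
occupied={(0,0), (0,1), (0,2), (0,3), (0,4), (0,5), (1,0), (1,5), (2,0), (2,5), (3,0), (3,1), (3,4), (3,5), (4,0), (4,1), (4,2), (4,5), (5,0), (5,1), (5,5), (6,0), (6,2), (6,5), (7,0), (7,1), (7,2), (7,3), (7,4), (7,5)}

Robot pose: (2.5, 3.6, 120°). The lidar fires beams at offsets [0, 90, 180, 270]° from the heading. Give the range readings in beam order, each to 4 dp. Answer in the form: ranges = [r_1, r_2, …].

beam 1: φ=0°, α=120°
  direction (-0.5000, 0.8660); cell (2,3); t to first gridline: x 1.0000, y 0.4619 (then +2.0000 / +1.1547)
    (2,4) via y @ 0.4619
    (1,4) via x @ 1.0000
    (1,5) via y @ 1.6166  # hit
  → r_1 = 1.6166
beam 2: φ=90°, α=210°
  direction (-0.8660, -0.5000); cell (2,3); t to first gridline: x 0.5774, y 1.2000 (then +1.1547 / +2.0000)
    (1,3) via x @ 0.5774
    (1,2) via y @ 1.2000
    (0,2) via x @ 1.7321  # hit
  → r_2 = 1.7321
beam 3: φ=180°, α=300°
  direction (0.5000, -0.8660); cell (2,3); t to first gridline: x 1.0000, y 0.6928 (then +2.0000 / +1.1547)
    (2,2) via y @ 0.6928
    (3,2) via x @ 1.0000
    (3,1) via y @ 1.8475  # hit
  → r_3 = 1.8475
beam 4: φ=270°, α=30°
  direction (0.8660, 0.5000); cell (2,3); t to first gridline: x 0.5774, y 0.8000 (then +1.1547 / +2.0000)
    (3,3) via x @ 0.5774
    (3,4) via y @ 0.8000  # hit
  → r_4 = 0.8000

ranges = [1.6166, 1.7321, 1.8475, 0.8000]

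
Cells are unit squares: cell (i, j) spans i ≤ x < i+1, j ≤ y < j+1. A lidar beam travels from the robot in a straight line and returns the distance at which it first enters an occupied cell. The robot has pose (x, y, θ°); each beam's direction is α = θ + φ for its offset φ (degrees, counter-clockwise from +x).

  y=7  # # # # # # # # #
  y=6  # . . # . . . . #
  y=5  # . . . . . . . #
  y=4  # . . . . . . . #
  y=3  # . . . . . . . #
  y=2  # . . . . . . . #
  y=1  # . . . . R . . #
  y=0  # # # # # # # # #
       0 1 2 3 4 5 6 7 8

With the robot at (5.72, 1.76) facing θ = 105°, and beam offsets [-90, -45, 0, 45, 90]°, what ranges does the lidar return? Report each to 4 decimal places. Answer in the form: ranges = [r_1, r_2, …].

ranges = [2.3604, 4.5600, 5.4248, 5.4502, 2.9364]

beam 1: φ=-90°, α=15°
  d=(0.9659,0.2588)  start (5,1)  tX=0.2899 tY=0.9273  stride 1/|dx|=1.0353 1/|dy|=3.8637
    cross x-line → (6,1), t=0.2899
    cross y-line → (6,2), t=0.9273
    cross x-line → (7,2), t=1.3252
    cross x-line → (8,2), t=2.3604 (wall)
  → r_1 = 2.3604
beam 2: φ=-45°, α=60°
  d=(0.5000,0.8660)  start (5,1)  tX=0.5600 tY=0.2771  stride 1/|dx|=2.0000 1/|dy|=1.1547
    cross y-line → (5,2), t=0.2771
    cross x-line → (6,2), t=0.5600
    cross y-line → (6,3), t=1.4318
    cross x-line → (7,3), t=2.5600
    cross y-line → (7,4), t=2.5865
    cross y-line → (7,5), t=3.7412
    cross x-line → (8,5), t=4.5600 (wall)
  → r_2 = 4.5600
beam 3: φ=0°, α=105°
  d=(-0.2588,0.9659)  start (5,1)  tX=2.7819 tY=0.2485  stride 1/|dx|=3.8637 1/|dy|=1.0353
    cross y-line → (5,2), t=0.2485
    cross y-line → (5,3), t=1.2837
    cross y-line → (5,4), t=2.3190
    cross x-line → (4,4), t=2.7819
    cross y-line → (4,5), t=3.3543
    cross y-line → (4,6), t=4.3896
    cross y-line → (4,7), t=5.4248 (wall)
  → r_3 = 5.4248
beam 4: φ=45°, α=150°
  d=(-0.8660,0.5000)  start (5,1)  tX=0.8314 tY=0.4800  stride 1/|dx|=1.1547 1/|dy|=2.0000
    cross y-line → (5,2), t=0.4800
    cross x-line → (4,2), t=0.8314
    cross x-line → (3,2), t=1.9861
    cross y-line → (3,3), t=2.4800
    cross x-line → (2,3), t=3.1408
    cross x-line → (1,3), t=4.2955
    cross y-line → (1,4), t=4.4800
    cross x-line → (0,4), t=5.4502 (wall)
  → r_4 = 5.4502
beam 5: φ=90°, α=195°
  d=(-0.9659,-0.2588)  start (5,1)  tX=0.7454 tY=2.9364  stride 1/|dx|=1.0353 1/|dy|=3.8637
    cross x-line → (4,1), t=0.7454
    cross x-line → (3,1), t=1.7807
    cross x-line → (2,1), t=2.8160
    cross y-line → (2,0), t=2.9364 (wall)
  → r_5 = 2.9364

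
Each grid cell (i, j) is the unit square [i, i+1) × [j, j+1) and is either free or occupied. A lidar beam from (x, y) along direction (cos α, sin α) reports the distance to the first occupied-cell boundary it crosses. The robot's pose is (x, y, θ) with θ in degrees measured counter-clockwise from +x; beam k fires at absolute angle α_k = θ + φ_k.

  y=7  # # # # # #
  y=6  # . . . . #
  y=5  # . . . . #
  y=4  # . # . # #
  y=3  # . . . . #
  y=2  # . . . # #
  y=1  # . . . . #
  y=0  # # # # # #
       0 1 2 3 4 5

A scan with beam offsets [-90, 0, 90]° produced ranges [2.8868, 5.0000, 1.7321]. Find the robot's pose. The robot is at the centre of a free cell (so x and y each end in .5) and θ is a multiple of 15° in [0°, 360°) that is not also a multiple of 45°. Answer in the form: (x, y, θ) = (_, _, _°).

(x, y, θ) = (2.5, 2.5, 60°)

Enumerate (i+0.5, j+0.5, θ) over the 21 free cells and 16 admissible headings. For each, cast all 3 beams and compare to the given ranges.
  (1.5, 2.5, 30°): beam 1 = 1.7321 ≠ 2.8868 ✗
  (1.5, 1.5, 300°): beam 1 = 0.5774 ≠ 2.8868 ✗
  (1.5, 5.5, 150°): beam 1 = 1.7321 ≠ 2.8868 ✗
  …
  (2.5, 2.5, 60°): r_1=2.8868, r_2=5.0000, r_3=1.7321 — all match ✓
No second candidate reproduces the full scan.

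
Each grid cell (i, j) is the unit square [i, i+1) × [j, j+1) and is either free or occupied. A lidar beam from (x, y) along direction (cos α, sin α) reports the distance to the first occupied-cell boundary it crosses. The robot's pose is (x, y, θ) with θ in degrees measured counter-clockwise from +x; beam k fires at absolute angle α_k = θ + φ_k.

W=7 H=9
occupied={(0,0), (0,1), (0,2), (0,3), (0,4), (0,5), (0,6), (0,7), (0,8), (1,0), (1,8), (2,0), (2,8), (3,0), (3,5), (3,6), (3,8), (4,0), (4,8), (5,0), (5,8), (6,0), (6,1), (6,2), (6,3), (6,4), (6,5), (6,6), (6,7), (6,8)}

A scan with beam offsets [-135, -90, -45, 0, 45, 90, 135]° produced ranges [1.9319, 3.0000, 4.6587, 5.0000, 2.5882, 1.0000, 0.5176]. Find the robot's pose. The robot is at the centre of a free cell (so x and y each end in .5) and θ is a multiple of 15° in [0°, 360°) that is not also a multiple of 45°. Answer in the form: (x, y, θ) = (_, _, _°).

(x, y, θ) = (5.5, 3.5, 210°)

Candidates: 33 free-cell centres × 16 headings = 528 poses. Raycast each; keep the one whose scan matches to 4 dp.
  (1.5, 6.5, 195°): beam 1 = 1.7321 ≠ 1.9319 ✗
  (4.5, 5.5, 165°): beam 1 = 1.7321 ≠ 1.9319 ✗
  (1.5, 5.5, 285°): beam 1 = 0.5774 ≠ 1.9319 ✗
  (5.5, 3.5, 75°): beam 1 = 1.0000 ≠ 1.9319 ✗
  …
  (5.5, 3.5, 210°): r_1=1.9319, r_2=3.0000, r_3=4.6587, r_4=5.0000, r_5=2.5882, r_6=1.0000, r_7=0.5176 — all match ✓
No second candidate reproduces the full scan.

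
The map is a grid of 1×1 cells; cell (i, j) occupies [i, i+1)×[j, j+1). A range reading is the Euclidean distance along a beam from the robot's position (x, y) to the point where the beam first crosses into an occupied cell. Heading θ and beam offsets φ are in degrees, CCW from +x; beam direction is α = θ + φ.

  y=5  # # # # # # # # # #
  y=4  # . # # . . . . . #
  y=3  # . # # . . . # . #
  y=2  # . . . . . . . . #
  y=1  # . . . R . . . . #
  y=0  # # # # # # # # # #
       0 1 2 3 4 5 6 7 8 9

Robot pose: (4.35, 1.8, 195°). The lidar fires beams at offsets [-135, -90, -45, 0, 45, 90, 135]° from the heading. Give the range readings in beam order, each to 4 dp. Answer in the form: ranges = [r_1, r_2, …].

ranges = [3.6950, 1.3523, 2.4000, 3.0910, 0.9238, 0.8282, 1.6000]

beam 1: φ=-135°, α=60°
  direction (0.5000, 0.8660); cell (4,1); t to first gridline: x 1.3000, y 0.2309 (then +2.0000 / +1.1547)
    (4,2) via y @ 0.2309
    (5,2) via x @ 1.3000
    (5,3) via y @ 1.3856
    (5,4) via y @ 2.5403
    (6,4) via x @ 3.3000
    (6,5) via y @ 3.6950  # hit
  → r_1 = 3.6950
beam 2: φ=-90°, α=105°
  direction (-0.2588, 0.9659); cell (4,1); t to first gridline: x 1.3523, y 0.2071 (then +3.8637 / +1.0353)
    (4,2) via y @ 0.2071
    (4,3) via y @ 1.2423
    (3,3) via x @ 1.3523  # hit
  → r_2 = 1.3523
beam 3: φ=-45°, α=150°
  direction (-0.8660, 0.5000); cell (4,1); t to first gridline: x 0.4041, y 0.4000 (then +1.1547 / +2.0000)
    (4,2) via y @ 0.4000
    (3,2) via x @ 0.4041
    (2,2) via x @ 1.5588
    (2,3) via y @ 2.4000  # hit
  → r_3 = 2.4000
beam 4: φ=0°, α=195°
  direction (-0.9659, -0.2588); cell (4,1); t to first gridline: x 0.3623, y 3.0910 (then +1.0353 / +3.8637)
    (3,1) via x @ 0.3623
    (2,1) via x @ 1.3976
    (1,1) via x @ 2.4329
    (1,0) via y @ 3.0910  # hit
  → r_4 = 3.0910
beam 5: φ=45°, α=240°
  direction (-0.5000, -0.8660); cell (4,1); t to first gridline: x 0.7000, y 0.9238 (then +2.0000 / +1.1547)
    (3,1) via x @ 0.7000
    (3,0) via y @ 0.9238  # hit
  → r_5 = 0.9238
beam 6: φ=90°, α=285°
  direction (0.2588, -0.9659); cell (4,1); t to first gridline: x 2.5114, y 0.8282 (then +3.8637 / +1.0353)
    (4,0) via y @ 0.8282  # hit
  → r_6 = 0.8282
beam 7: φ=135°, α=330°
  direction (0.8660, -0.5000); cell (4,1); t to first gridline: x 0.7506, y 1.6000 (then +1.1547 / +2.0000)
    (5,1) via x @ 0.7506
    (5,0) via y @ 1.6000  # hit
  → r_7 = 1.6000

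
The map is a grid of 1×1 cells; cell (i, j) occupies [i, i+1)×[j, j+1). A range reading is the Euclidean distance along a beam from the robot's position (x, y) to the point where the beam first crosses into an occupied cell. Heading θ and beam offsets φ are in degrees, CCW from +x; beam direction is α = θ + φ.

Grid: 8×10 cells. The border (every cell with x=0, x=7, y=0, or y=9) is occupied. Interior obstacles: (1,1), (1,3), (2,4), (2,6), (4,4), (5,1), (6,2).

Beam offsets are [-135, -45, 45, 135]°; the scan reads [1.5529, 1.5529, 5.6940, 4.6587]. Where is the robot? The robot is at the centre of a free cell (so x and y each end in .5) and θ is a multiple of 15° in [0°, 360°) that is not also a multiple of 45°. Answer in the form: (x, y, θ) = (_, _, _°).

(x, y, θ) = (5.5, 3.5, 60°)

The pose lattice has 41·16 = 656 candidates. Test each by forward raycasting.
  (3.5, 5.5, 285°): beam 1 = 1.0000 ≠ 1.5529 ✗
  (5.5, 3.5, 345°): beam 1 = 4.0415 ≠ 1.5529 ✗
  (3.5, 1.5, 255°): beam 1 = 2.8868 ≠ 1.5529 ✗
  …
  (5.5, 3.5, 60°): r_1=1.5529, r_2=1.5529, r_3=5.6940, r_4=4.6587 — all match ✓
No second candidate reproduces the full scan.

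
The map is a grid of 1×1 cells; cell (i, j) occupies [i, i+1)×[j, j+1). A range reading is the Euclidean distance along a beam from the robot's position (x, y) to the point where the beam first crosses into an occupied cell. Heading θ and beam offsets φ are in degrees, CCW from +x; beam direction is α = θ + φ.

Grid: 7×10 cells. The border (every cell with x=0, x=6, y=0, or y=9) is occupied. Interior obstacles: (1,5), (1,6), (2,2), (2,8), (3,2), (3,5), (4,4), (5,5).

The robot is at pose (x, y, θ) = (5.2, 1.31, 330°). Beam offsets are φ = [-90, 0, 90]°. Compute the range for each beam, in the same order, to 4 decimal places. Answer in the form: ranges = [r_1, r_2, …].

beam 1: φ=-90°, α=240°
  direction (-0.5000, -0.8660); cell (5,1); t to first gridline: x 0.4000, y 0.3580 (then +2.0000 / +1.1547)
    (5,0) via y @ 0.3580  # hit
  → r_1 = 0.3580
beam 2: φ=0°, α=330°
  direction (0.8660, -0.5000); cell (5,1); t to first gridline: x 0.9238, y 0.6200 (then +1.1547 / +2.0000)
    (5,0) via y @ 0.6200  # hit
  → r_2 = 0.6200
beam 3: φ=90°, α=60°
  direction (0.5000, 0.8660); cell (5,1); t to first gridline: x 1.6000, y 0.7967 (then +2.0000 / +1.1547)
    (5,2) via y @ 0.7967
    (6,2) via x @ 1.6000  # hit
  → r_3 = 1.6000

ranges = [0.3580, 0.6200, 1.6000]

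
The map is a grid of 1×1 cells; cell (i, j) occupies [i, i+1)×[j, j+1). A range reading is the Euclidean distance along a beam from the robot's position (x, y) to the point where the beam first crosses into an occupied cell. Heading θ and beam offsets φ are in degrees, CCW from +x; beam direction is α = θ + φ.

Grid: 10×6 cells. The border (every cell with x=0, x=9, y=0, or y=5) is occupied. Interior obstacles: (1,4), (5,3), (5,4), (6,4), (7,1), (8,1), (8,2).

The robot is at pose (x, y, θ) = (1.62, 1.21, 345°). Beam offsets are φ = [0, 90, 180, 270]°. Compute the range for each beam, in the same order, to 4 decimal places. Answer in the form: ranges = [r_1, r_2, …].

beam 1: φ=0°, α=345°
  dir = (cos 345°, sin 345°) = (0.9659, -0.2588); from cell (1,1)
  next x-line at t=0.3934, next y-line at t=0.8114; Δt_x=1.0353, Δt_y=3.8637
    x: enter (2,1) at t=0.3934
    y: enter (2,0) at t=0.8114 ← occupied
  → r_1 = 0.8114
beam 2: φ=90°, α=75°
  dir = (cos 75°, sin 75°) = (0.2588, 0.9659); from cell (1,1)
  next x-line at t=1.4682, next y-line at t=0.8179; Δt_x=3.8637, Δt_y=1.0353
    y: enter (1,2) at t=0.8179
    x: enter (2,2) at t=1.4682
    y: enter (2,3) at t=1.8531
    y: enter (2,4) at t=2.8884
    y: enter (2,5) at t=3.9237 ← occupied
  → r_2 = 3.9237
beam 3: φ=180°, α=165°
  dir = (cos 165°, sin 165°) = (-0.9659, 0.2588); from cell (1,1)
  next x-line at t=0.6419, next y-line at t=3.0523; Δt_x=1.0353, Δt_y=3.8637
    x: enter (0,1) at t=0.6419 ← occupied
  → r_3 = 0.6419
beam 4: φ=270°, α=255°
  dir = (cos 255°, sin 255°) = (-0.2588, -0.9659); from cell (1,1)
  next x-line at t=2.3955, next y-line at t=0.2174; Δt_x=3.8637, Δt_y=1.0353
    y: enter (1,0) at t=0.2174 ← occupied
  → r_4 = 0.2174

ranges = [0.8114, 3.9237, 0.6419, 0.2174]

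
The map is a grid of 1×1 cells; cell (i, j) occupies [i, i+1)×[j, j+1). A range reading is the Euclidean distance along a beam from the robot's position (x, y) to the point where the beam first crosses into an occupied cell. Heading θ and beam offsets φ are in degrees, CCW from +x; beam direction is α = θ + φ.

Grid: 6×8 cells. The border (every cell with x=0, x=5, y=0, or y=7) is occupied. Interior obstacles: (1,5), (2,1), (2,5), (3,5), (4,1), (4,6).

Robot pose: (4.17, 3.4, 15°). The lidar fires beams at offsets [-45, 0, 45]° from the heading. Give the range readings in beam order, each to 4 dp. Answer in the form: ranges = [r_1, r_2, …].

beam 1: φ=-45°, α=330°
  direction (0.8660, -0.5000); cell (4,3); t to first gridline: x 0.9584, y 0.8000 (then +1.1547 / +2.0000)
    (4,2) via y @ 0.8000
    (5,2) via x @ 0.9584  # hit
  → r_1 = 0.9584
beam 2: φ=0°, α=15°
  direction (0.9659, 0.2588); cell (4,3); t to first gridline: x 0.8593, y 2.3182 (then +1.0353 / +3.8637)
    (5,3) via x @ 0.8593  # hit
  → r_2 = 0.8593
beam 3: φ=45°, α=60°
  direction (0.5000, 0.8660); cell (4,3); t to first gridline: x 1.6600, y 0.6928 (then +2.0000 / +1.1547)
    (4,4) via y @ 0.6928
    (5,4) via x @ 1.6600  # hit
  → r_3 = 1.6600

ranges = [0.9584, 0.8593, 1.6600]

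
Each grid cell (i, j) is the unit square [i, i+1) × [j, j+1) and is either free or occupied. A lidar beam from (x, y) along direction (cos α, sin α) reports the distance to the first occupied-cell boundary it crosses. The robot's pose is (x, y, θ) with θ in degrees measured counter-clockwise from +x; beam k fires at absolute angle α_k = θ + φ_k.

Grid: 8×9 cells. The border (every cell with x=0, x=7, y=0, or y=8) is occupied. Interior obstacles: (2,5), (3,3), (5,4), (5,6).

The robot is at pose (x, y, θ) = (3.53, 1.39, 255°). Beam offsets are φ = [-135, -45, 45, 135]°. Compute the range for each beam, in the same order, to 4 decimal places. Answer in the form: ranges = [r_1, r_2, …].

ranges = [5.0600, 0.7800, 0.4503, 4.0068]

beam 1: φ=-135°, α=120°
  direction (-0.5000, 0.8660); cell (3,1); t to first gridline: x 1.0600, y 0.7044 (then +2.0000 / +1.1547)
    (3,2) via y @ 0.7044
    (2,2) via x @ 1.0600
    (2,3) via y @ 1.8591
    (2,4) via y @ 3.0138
    (1,4) via x @ 3.0600
    (1,5) via y @ 4.1685
    (0,5) via x @ 5.0600  # hit
  → r_1 = 5.0600
beam 2: φ=-45°, α=210°
  direction (-0.8660, -0.5000); cell (3,1); t to first gridline: x 0.6120, y 0.7800 (then +1.1547 / +2.0000)
    (2,1) via x @ 0.6120
    (2,0) via y @ 0.7800  # hit
  → r_2 = 0.7800
beam 3: φ=45°, α=300°
  direction (0.5000, -0.8660); cell (3,1); t to first gridline: x 0.9400, y 0.4503 (then +2.0000 / +1.1547)
    (3,0) via y @ 0.4503  # hit
  → r_3 = 0.4503
beam 4: φ=135°, α=30°
  direction (0.8660, 0.5000); cell (3,1); t to first gridline: x 0.5427, y 1.2200 (then +1.1547 / +2.0000)
    (4,1) via x @ 0.5427
    (4,2) via y @ 1.2200
    (5,2) via x @ 1.6974
    (6,2) via x @ 2.8521
    (6,3) via y @ 3.2200
    (7,3) via x @ 4.0068  # hit
  → r_4 = 4.0068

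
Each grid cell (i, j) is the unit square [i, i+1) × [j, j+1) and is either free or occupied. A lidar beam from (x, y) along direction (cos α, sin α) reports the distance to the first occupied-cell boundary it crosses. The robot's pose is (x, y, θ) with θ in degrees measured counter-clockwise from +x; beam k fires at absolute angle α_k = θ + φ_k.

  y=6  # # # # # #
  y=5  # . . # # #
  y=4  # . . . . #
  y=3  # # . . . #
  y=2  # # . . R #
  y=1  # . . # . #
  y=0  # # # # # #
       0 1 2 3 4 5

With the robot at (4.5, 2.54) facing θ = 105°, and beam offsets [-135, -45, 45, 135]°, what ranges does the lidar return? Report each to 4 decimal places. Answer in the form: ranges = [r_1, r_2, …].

beam 1: φ=-135°, α=330°
  cosα=0.8660 sinα=-0.5000 | (4,2) | tMaxX 0.5774 tMaxY 1.0800 | tΔX 1.1547 tΔY 2.0000
    t=0.5774 [x] (5,2) — stop
  → r_1 = 0.5774
beam 2: φ=-45°, α=60°
  cosα=0.5000 sinα=0.8660 | (4,2) | tMaxX 1.0000 tMaxY 0.5312 | tΔX 2.0000 tΔY 1.1547
    t=0.5312 [y] (4,3)
    t=1.0000 [x] (5,3) — stop
  → r_2 = 1.0000
beam 3: φ=45°, α=150°
  cosα=-0.8660 sinα=0.5000 | (4,2) | tMaxX 0.5774 tMaxY 0.9200 | tΔX 1.1547 tΔY 2.0000
    t=0.5774 [x] (3,2)
    t=0.9200 [y] (3,3)
    t=1.7321 [x] (2,3)
    t=2.8868 [x] (1,3) — stop
  → r_3 = 2.8868
beam 4: φ=135°, α=240°
  cosα=-0.5000 sinα=-0.8660 | (4,2) | tMaxX 1.0000 tMaxY 0.6235 | tΔX 2.0000 tΔY 1.1547
    t=0.6235 [y] (4,1)
    t=1.0000 [x] (3,1) — stop
  → r_4 = 1.0000

ranges = [0.5774, 1.0000, 2.8868, 1.0000]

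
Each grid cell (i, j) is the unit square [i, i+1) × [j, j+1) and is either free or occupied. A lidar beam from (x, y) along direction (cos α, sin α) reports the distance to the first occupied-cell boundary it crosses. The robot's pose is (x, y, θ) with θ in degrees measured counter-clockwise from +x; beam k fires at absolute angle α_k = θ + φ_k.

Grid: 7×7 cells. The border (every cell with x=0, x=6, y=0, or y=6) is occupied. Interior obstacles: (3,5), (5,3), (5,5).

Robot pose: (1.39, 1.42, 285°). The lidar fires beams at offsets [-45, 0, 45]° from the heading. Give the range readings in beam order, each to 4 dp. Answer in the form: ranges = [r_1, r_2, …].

beam 1: φ=-45°, α=240°
  dir = (cos 240°, sin 240°) = (-0.5000, -0.8660); from cell (1,1)
  next x-line at t=0.7800, next y-line at t=0.4850; Δt_x=2.0000, Δt_y=1.1547
    y: enter (1,0) at t=0.4850 ← occupied
  → r_1 = 0.4850
beam 2: φ=0°, α=285°
  dir = (cos 285°, sin 285°) = (0.2588, -0.9659); from cell (1,1)
  next x-line at t=2.3569, next y-line at t=0.4348; Δt_x=3.8637, Δt_y=1.0353
    y: enter (1,0) at t=0.4348 ← occupied
  → r_2 = 0.4348
beam 3: φ=45°, α=330°
  dir = (cos 330°, sin 330°) = (0.8660, -0.5000); from cell (1,1)
  next x-line at t=0.7044, next y-line at t=0.8400; Δt_x=1.1547, Δt_y=2.0000
    x: enter (2,1) at t=0.7044
    y: enter (2,0) at t=0.8400 ← occupied
  → r_3 = 0.8400

ranges = [0.4850, 0.4348, 0.8400]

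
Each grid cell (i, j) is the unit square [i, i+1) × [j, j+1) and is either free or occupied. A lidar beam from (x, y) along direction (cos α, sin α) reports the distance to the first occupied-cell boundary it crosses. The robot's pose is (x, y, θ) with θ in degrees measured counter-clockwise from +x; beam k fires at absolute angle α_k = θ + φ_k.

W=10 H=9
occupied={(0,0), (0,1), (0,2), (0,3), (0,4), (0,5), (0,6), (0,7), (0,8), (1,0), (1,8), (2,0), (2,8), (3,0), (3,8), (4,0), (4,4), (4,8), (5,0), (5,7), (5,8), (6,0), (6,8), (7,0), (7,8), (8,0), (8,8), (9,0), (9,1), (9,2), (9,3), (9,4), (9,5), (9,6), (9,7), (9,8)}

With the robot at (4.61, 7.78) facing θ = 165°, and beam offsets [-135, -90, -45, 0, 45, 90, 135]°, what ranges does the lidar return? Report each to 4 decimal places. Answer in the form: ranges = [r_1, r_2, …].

beam 1: φ=-135°, α=30°
  d=(0.8660,0.5000)  start (4,7)  tX=0.4503 tY=0.4400  stride 1/|dx|=1.1547 1/|dy|=2.0000
    cross y-line → (4,8), t=0.4400 (wall)
  → r_1 = 0.4400
beam 2: φ=-90°, α=75°
  d=(0.2588,0.9659)  start (4,7)  tX=1.5068 tY=0.2278  stride 1/|dx|=3.8637 1/|dy|=1.0353
    cross y-line → (4,8), t=0.2278 (wall)
  → r_2 = 0.2278
beam 3: φ=-45°, α=120°
  d=(-0.5000,0.8660)  start (4,7)  tX=1.2200 tY=0.2540  stride 1/|dx|=2.0000 1/|dy|=1.1547
    cross y-line → (4,8), t=0.2540 (wall)
  → r_3 = 0.2540
beam 4: φ=0°, α=165°
  d=(-0.9659,0.2588)  start (4,7)  tX=0.6315 tY=0.8500  stride 1/|dx|=1.0353 1/|dy|=3.8637
    cross x-line → (3,7), t=0.6315
    cross y-line → (3,8), t=0.8500 (wall)
  → r_4 = 0.8500
beam 5: φ=45°, α=210°
  d=(-0.8660,-0.5000)  start (4,7)  tX=0.7044 tY=1.5600  stride 1/|dx|=1.1547 1/|dy|=2.0000
    cross x-line → (3,7), t=0.7044
    cross y-line → (3,6), t=1.5600
    cross x-line → (2,6), t=1.8591
    cross x-line → (1,6), t=3.0138
    cross y-line → (1,5), t=3.5600
    cross x-line → (0,5), t=4.1685 (wall)
  → r_5 = 4.1685
beam 6: φ=90°, α=255°
  d=(-0.2588,-0.9659)  start (4,7)  tX=2.3569 tY=0.8075  stride 1/|dx|=3.8637 1/|dy|=1.0353
    cross y-line → (4,6), t=0.8075
    cross y-line → (4,5), t=1.8428
    cross x-line → (3,5), t=2.3569
    cross y-line → (3,4), t=2.8781
    cross y-line → (3,3), t=3.9133
    cross y-line → (3,2), t=4.9486
    cross y-line → (3,1), t=5.9839
    cross x-line → (2,1), t=6.2206
    cross y-line → (2,0), t=7.0192 (wall)
  → r_6 = 7.0192
beam 7: φ=135°, α=300°
  d=(0.5000,-0.8660)  start (4,7)  tX=0.7800 tY=0.9007  stride 1/|dx|=2.0000 1/|dy|=1.1547
    cross x-line → (5,7), t=0.7800 (wall)
  → r_7 = 0.7800

ranges = [0.4400, 0.2278, 0.2540, 0.8500, 4.1685, 7.0192, 0.7800]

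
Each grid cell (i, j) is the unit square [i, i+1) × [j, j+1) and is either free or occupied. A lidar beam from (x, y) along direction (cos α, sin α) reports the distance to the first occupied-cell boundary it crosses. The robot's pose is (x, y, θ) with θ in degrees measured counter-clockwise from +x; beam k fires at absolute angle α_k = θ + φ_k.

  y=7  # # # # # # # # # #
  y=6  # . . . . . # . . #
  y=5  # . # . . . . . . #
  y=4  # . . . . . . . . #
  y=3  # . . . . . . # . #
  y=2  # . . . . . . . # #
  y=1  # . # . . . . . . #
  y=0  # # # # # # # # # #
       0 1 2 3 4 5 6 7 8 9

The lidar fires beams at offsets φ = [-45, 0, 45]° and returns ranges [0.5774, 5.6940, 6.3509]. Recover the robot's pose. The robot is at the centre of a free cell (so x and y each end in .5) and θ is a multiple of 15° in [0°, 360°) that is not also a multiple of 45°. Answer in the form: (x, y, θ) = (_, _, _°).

(x, y, θ) = (6.5, 5.5, 165°)

The pose lattice has 43·16 = 688 candidates. Test each by forward raycasting.
  (8.5, 4.5, 300°): beam 1 = 1.5529 ≠ 0.5774 ✗
  (2.5, 6.5, 60°): beam 1 = 1.9319 ≠ 0.5774 ✗
  (2.5, 2.5, 165°): beam 1 = 3.0000 ≠ 0.5774 ✗
  (5.5, 6.5, 30°): beam 1 = 0.5176 ≠ 0.5774 ✗
  …
  (6.5, 5.5, 165°): r_1=0.5774, r_2=5.6940, r_3=6.3509 — all match ✓
No second candidate reproduces the full scan.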